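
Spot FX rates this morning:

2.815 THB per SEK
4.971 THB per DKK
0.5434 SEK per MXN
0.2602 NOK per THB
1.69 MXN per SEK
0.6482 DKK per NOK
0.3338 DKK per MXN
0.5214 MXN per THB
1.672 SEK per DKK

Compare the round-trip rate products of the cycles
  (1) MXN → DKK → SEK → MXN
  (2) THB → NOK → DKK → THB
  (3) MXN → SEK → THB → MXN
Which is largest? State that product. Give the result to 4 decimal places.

(1) 0.3338 × 1.672 × 1.69 = 0.94321
(2) 0.2602 × 0.6482 × 4.971 = 0.83842
(3) 0.5434 × 2.815 × 0.5214 = 0.79757
Highest is cycle (1) at 0.9432 (≤1, no arbitrage).

0.9432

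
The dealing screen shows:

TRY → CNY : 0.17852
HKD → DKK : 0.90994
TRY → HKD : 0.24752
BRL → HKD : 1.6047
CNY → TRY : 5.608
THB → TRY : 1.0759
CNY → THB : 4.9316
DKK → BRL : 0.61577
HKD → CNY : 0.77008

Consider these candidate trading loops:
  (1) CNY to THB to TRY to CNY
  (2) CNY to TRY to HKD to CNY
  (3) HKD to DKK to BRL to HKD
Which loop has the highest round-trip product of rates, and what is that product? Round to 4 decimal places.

1.0689

(1) 4.9316 × 1.0759 × 0.17852 = 0.94721
(2) 5.608 × 0.24752 × 0.77008 = 1.06894
(3) 0.90994 × 0.61577 × 1.6047 = 0.89914
Highest is cycle (2) at 1.0689 (>1, arbitrage).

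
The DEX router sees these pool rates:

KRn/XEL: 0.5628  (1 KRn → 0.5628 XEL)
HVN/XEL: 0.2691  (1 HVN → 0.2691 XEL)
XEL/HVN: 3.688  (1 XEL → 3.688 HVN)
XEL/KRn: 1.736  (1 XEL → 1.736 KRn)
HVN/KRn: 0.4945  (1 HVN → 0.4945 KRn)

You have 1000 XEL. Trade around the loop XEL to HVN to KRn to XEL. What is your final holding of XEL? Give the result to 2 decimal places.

1026.39

1000 XEL × 3.688 = 3688 HVN
3688 HVN × 0.4945 = 1823.716 KRn
1823.716 KRn × 0.5628 = 1026.3873648 XEL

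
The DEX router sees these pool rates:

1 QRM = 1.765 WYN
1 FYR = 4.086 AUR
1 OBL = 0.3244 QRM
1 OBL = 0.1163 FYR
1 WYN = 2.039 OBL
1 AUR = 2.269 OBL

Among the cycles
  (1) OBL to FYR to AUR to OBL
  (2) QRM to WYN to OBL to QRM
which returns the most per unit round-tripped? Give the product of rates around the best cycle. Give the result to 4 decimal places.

1.1675

(1) 0.1163 × 4.086 × 2.269 = 1.07823
(2) 1.765 × 2.039 × 0.3244 = 1.16746
Highest is cycle (2) at 1.1675 (>1, arbitrage).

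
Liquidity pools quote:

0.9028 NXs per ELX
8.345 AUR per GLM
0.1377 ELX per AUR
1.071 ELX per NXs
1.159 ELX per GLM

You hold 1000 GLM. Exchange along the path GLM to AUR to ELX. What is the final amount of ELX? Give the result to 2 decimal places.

1000 GLM × 8.345 = 8345 AUR
8345 AUR × 0.1377 = 1149.1065 ELX

1149.11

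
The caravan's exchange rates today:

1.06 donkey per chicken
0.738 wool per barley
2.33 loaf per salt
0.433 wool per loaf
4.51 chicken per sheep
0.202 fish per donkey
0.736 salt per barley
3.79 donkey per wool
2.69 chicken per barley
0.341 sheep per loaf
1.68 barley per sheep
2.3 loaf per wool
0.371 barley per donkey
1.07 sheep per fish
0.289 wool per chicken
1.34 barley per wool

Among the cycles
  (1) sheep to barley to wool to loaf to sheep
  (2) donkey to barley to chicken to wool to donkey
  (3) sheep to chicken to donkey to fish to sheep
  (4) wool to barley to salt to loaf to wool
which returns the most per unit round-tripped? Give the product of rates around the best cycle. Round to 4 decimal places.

(1) 1.68 × 0.738 × 2.3 × 0.341 = 0.97241
(2) 0.371 × 2.69 × 0.289 × 3.79 = 1.09311
(3) 4.51 × 1.06 × 0.202 × 1.07 = 1.03328
(4) 1.34 × 0.736 × 2.33 × 0.433 = 0.99501
Highest is cycle (2) at 1.0931 (>1, arbitrage).

1.0931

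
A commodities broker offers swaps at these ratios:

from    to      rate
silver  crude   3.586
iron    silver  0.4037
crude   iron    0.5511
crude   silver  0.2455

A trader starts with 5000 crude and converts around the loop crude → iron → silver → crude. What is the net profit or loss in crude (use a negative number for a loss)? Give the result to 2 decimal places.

5000 crude × 0.5511 = 2755.5 iron
2755.5 iron × 0.4037 = 1112.39535 silver
1112.39535 silver × 3.586 = 3989.0497251 crude
Net change: 3989.0497251 − 5000 = -1010.9502749 crude

-1010.95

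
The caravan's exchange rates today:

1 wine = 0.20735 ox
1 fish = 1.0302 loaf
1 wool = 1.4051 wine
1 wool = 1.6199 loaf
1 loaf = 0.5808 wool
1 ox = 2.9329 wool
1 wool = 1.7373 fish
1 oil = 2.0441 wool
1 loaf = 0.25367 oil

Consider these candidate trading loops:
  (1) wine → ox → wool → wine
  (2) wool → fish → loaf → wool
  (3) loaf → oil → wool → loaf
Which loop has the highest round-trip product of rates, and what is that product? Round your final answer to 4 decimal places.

1.0395

(1) 0.20735 × 2.9329 × 1.4051 = 0.85449
(2) 1.7373 × 1.0302 × 0.5808 = 1.03950
(3) 0.25367 × 2.0441 × 1.6199 = 0.83996
Highest is cycle (2) at 1.0395 (>1, arbitrage).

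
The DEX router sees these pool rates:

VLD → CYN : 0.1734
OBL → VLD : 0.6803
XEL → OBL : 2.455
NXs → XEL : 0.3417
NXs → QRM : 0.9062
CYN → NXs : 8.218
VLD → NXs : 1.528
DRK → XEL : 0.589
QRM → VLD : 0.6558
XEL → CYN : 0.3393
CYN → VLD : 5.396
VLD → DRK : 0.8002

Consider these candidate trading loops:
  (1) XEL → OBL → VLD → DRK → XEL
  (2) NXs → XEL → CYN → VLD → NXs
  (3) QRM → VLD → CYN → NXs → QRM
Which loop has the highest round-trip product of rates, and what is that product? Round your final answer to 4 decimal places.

(1) 2.455 × 0.6803 × 0.8002 × 0.589 = 0.78717
(2) 0.3417 × 0.3393 × 5.396 × 1.528 = 0.95593
(3) 0.6558 × 0.1734 × 8.218 × 0.9062 = 0.84686
Highest is cycle (2) at 0.9559 (≤1, no arbitrage).

0.9559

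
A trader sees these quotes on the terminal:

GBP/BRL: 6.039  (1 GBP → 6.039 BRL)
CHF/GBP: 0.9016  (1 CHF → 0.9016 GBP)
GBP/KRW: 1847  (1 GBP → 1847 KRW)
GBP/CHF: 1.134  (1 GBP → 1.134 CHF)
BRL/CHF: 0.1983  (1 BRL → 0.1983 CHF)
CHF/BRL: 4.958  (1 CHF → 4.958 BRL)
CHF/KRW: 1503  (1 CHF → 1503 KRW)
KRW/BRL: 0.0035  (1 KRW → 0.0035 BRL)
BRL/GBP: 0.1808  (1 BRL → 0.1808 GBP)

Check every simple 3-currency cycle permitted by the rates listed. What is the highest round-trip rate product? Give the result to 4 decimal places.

1.1688

KRW→BRL→GBP→KRW: 0.0035 × 0.1808 × 1847 = 1.16878
CHF→GBP→BRL→CHF: 0.9016 × 6.039 × 0.1983 = 1.07970
KRW→BRL→CHF→KRW: 0.0035 × 0.1983 × 1503 = 1.04316
CHF→BRL→GBP→CHF: 4.958 × 0.1808 × 1.134 = 1.01652
Maximum is KRW→BRL→GBP→KRW at 1.1688; arbitrage exists.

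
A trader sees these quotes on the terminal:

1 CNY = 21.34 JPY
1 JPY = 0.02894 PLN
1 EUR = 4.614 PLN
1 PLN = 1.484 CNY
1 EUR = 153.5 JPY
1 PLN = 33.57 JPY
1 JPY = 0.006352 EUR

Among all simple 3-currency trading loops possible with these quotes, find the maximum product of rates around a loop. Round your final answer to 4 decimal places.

0.9839

PLN→JPY→EUR→PLN: 33.57 × 0.006352 × 4.614 = 0.98387
PLN→CNY→JPY→PLN: 1.484 × 21.34 × 0.02894 = 0.91649
Maximum is PLN→JPY→EUR→PLN at 0.9839; no arbitrage — every cycle loses value.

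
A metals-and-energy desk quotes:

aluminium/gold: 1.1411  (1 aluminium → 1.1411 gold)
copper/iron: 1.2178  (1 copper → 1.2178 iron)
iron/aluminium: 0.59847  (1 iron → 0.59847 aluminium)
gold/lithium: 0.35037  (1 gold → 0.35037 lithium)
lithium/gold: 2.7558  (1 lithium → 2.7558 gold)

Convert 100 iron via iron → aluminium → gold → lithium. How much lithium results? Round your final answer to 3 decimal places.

23.927

100 iron × 0.59847 = 59.847 aluminium
59.847 aluminium × 1.1411 = 68.2914117 gold
68.2914117 gold × 0.35037 = 23.927261917329 lithium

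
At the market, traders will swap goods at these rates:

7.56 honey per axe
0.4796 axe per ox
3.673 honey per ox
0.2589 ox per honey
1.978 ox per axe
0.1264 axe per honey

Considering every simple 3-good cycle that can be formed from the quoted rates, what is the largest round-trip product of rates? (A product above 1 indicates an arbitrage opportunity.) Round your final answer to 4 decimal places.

ox→axe→honey→ox: 0.4796 × 7.56 × 0.2589 = 0.93871
ox→honey→axe→ox: 3.673 × 0.1264 × 1.978 = 0.91832
Maximum is ox→axe→honey→ox at 0.9387; no arbitrage — every cycle loses value.

0.9387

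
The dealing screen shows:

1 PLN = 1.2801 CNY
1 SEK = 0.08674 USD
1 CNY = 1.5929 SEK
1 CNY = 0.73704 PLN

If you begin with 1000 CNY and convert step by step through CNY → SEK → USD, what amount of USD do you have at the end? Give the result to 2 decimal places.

138.17

1000 CNY × 1.5929 = 1592.9 SEK
1592.9 SEK × 0.08674 = 138.168146 USD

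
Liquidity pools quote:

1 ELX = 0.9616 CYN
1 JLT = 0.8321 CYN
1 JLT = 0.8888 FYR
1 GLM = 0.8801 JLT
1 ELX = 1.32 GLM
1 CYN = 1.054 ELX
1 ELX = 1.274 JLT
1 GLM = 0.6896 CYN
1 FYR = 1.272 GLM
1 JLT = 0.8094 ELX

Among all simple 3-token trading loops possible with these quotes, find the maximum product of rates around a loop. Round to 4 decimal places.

CYN→ELX→JLT→CYN: 1.054 × 1.274 × 0.8321 = 1.11734
GLM→JLT→FYR→GLM: 0.8801 × 0.8888 × 1.272 = 0.99500
GLM→CYN→ELX→GLM: 0.6896 × 1.054 × 1.32 = 0.95943
GLM→JLT→ELX→GLM: 0.8801 × 0.8094 × 1.32 = 0.94031
Maximum is CYN→ELX→JLT→CYN at 1.1173; arbitrage exists.

1.1173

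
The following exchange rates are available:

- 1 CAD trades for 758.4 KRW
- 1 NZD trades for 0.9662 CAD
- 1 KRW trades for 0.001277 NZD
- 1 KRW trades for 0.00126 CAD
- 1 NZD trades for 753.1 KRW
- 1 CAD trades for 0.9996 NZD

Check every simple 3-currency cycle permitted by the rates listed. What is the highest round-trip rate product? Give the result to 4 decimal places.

KRW→CAD→NZD→KRW: 0.00126 × 0.9996 × 753.1 = 0.94853
KRW→NZD→CAD→KRW: 0.001277 × 0.9662 × 758.4 = 0.93574
Maximum is KRW→CAD→NZD→KRW at 0.9485; no arbitrage — every cycle loses value.

0.9485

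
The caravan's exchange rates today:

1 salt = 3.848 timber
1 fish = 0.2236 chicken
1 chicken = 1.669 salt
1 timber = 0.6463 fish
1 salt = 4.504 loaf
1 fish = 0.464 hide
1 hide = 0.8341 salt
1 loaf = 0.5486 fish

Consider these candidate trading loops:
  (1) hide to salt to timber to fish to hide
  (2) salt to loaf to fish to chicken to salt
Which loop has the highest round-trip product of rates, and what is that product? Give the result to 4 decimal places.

(1) 0.8341 × 3.848 × 0.6463 × 0.464 = 0.96251
(2) 4.504 × 0.5486 × 0.2236 × 1.669 = 0.92211
Highest is cycle (1) at 0.9625 (≤1, no arbitrage).

0.9625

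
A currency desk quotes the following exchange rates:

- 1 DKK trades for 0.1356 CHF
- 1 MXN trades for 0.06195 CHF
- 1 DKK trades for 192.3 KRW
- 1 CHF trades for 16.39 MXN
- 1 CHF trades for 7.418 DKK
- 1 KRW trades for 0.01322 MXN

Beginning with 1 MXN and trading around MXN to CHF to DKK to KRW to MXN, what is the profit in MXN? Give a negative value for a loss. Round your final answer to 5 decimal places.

1 MXN × 0.06195 = 0.06195 CHF
0.06195 CHF × 7.418 = 0.4595451 DKK
0.4595451 DKK × 192.3 = 88.37052273 KRW
88.37052273 KRW × 0.01322 = 1.1682583104906 MXN
Net change: 1.1682583104906 − 1 = 0.1682583104906 MXN

0.16826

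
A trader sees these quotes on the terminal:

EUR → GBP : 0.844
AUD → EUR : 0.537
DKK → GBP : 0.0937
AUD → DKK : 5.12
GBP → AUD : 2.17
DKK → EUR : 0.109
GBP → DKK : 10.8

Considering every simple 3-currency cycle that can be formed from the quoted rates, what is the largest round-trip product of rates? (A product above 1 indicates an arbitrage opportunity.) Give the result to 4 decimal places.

DKK→GBP→AUD→DKK: 0.0937 × 2.17 × 5.12 = 1.04104
EUR→GBP→DKK→EUR: 0.844 × 10.8 × 0.109 = 0.99356
EUR→GBP→AUD→EUR: 0.844 × 2.17 × 0.537 = 0.98350
Maximum is DKK→GBP→AUD→DKK at 1.0410; arbitrage exists.

1.0410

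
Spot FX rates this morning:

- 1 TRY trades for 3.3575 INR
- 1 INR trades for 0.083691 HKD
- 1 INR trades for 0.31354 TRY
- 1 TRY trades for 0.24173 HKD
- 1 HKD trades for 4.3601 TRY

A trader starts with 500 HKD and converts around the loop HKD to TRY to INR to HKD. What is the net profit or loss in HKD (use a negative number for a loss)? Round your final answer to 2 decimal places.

500 HKD × 4.3601 = 2180.05 TRY
2180.05 TRY × 3.3575 = 7319.517875 INR
7319.517875 INR × 0.083691 = 612.577770476625 HKD
Net change: 612.577770476625 − 500 = 112.577770476625 HKD

112.58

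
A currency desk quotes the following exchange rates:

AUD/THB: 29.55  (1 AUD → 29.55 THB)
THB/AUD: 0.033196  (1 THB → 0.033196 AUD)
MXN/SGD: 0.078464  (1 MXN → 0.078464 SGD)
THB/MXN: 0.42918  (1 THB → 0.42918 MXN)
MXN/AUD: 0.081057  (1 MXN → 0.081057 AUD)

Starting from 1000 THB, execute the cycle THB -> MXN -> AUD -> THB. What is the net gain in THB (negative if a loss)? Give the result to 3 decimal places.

1000 THB × 0.42918 = 429.18 MXN
429.18 MXN × 0.081057 = 34.78804326 AUD
34.78804326 AUD × 29.55 = 1027.986678333 THB
Net change: 1027.986678333 − 1000 = 27.986678333 THB

27.987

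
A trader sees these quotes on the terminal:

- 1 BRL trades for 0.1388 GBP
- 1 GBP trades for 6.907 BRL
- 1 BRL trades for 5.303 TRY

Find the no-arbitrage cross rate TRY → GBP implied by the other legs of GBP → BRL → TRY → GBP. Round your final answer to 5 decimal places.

0.02730

Known legs of the cycle: 6.907 × 5.303 = 36.627821
For no arbitrage the full-cycle product must be 1, so the missing rate is 1 / 36.627821 ≈ 0.0273017.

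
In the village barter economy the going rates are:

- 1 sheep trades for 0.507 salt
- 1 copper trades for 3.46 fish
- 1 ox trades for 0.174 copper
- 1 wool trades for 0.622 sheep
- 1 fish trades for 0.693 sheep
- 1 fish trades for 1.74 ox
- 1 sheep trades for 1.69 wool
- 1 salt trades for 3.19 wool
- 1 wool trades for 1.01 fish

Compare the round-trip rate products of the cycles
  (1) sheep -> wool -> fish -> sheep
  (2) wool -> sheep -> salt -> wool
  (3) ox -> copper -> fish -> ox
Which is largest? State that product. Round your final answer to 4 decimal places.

1.1829

(1) 1.69 × 1.01 × 0.693 = 1.18288
(2) 0.622 × 0.507 × 3.19 = 1.00598
(3) 0.174 × 3.46 × 1.74 = 1.04755
Highest is cycle (1) at 1.1829 (>1, arbitrage).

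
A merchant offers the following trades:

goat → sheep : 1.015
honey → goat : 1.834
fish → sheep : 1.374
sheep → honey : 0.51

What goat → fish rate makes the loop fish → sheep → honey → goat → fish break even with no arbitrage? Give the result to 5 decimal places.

Known legs of the cycle: 1.374 × 0.51 × 1.834 = 1.28515716
For no arbitrage the full-cycle product must be 1, so the missing rate is 1 / 1.28515716 ≈ 0.7781150.

0.77811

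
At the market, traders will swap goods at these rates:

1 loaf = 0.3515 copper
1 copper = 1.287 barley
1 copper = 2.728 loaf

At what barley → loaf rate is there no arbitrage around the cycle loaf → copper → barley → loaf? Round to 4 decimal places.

Known legs of the cycle: 0.3515 × 1.287 = 0.4523805
For no arbitrage the full-cycle product must be 1, so the missing rate is 1 / 0.4523805 ≈ 2.210529.

2.2105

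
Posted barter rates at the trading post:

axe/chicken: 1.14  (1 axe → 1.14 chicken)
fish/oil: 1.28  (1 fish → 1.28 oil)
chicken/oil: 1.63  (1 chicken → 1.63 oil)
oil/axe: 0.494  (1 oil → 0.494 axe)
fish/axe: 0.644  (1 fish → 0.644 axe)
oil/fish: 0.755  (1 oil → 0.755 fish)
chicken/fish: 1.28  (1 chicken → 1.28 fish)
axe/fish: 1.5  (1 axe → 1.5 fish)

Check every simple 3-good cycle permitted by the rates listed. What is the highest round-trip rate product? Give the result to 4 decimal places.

0.9485

fish→oil→axe→fish: 1.28 × 0.494 × 1.5 = 0.94848
fish→axe→chicken→fish: 0.644 × 1.14 × 1.28 = 0.93972
axe→chicken→oil→axe: 1.14 × 1.63 × 0.494 = 0.91795
Maximum is fish→oil→axe→fish at 0.9485; no arbitrage — every cycle loses value.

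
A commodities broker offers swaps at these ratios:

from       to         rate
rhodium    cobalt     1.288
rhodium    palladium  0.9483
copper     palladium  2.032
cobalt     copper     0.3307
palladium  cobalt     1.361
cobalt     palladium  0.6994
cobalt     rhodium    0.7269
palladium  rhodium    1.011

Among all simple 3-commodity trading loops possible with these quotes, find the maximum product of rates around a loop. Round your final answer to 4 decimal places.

0.9382

rhodium→palladium→cobalt→rhodium: 0.9483 × 1.361 × 0.7269 = 0.93816
copper→palladium→cobalt→copper: 2.032 × 1.361 × 0.3307 = 0.91457
rhodium→cobalt→palladium→rhodium: 1.288 × 0.6994 × 1.011 = 0.91074
Maximum is rhodium→palladium→cobalt→rhodium at 0.9382; no arbitrage — every cycle loses value.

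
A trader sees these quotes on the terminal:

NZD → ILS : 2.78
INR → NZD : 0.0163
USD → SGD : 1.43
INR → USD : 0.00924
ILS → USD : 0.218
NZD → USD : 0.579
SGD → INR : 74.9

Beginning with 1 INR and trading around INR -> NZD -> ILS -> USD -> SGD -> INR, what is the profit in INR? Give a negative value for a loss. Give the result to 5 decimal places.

1 INR × 0.0163 = 0.0163 NZD
0.0163 NZD × 2.78 = 0.045314 ILS
0.045314 ILS × 0.218 = 0.009878452 USD
0.009878452 USD × 1.43 = 0.01412618636 SGD
0.01412618636 SGD × 74.9 = 1.058051358364 INR
Net change: 1.058051358364 − 1 = 0.058051358364 INR

0.05805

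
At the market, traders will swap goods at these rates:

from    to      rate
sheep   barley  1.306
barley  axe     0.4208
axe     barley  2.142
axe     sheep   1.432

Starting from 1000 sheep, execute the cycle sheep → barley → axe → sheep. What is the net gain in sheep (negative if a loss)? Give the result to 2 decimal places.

1000 sheep × 1.306 = 1306 barley
1306 barley × 0.4208 = 549.5648 axe
549.5648 axe × 1.432 = 786.9767936 sheep
Net change: 786.9767936 − 1000 = -213.0232064 sheep

-213.02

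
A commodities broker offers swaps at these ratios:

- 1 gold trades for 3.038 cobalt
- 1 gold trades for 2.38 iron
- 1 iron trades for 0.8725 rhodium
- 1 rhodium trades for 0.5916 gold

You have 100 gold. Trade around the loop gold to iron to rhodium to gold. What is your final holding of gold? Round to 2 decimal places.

100 gold × 2.38 = 238 iron
238 iron × 0.8725 = 207.655 rhodium
207.655 rhodium × 0.5916 = 122.848698 gold

122.85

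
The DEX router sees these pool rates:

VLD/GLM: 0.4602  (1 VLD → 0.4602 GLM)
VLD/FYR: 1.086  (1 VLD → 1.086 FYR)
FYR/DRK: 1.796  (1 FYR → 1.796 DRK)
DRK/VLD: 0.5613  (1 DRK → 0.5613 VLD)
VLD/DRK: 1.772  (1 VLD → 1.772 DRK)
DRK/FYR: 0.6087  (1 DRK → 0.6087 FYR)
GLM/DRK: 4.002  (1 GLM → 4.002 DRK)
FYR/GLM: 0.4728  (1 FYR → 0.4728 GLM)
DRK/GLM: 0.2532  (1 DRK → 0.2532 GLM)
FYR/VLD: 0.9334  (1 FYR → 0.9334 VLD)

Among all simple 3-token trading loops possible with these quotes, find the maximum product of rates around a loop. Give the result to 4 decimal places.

1.1517

DRK→FYR→GLM→DRK: 0.6087 × 0.4728 × 4.002 = 1.15175
DRK→VLD→FYR→DRK: 0.5613 × 1.086 × 1.796 = 1.09479
DRK→VLD→GLM→DRK: 0.5613 × 0.4602 × 4.002 = 1.03376
DRK→FYR→VLD→DRK: 0.6087 × 0.9334 × 1.772 = 1.00678
Maximum is DRK→FYR→GLM→DRK at 1.1517; arbitrage exists.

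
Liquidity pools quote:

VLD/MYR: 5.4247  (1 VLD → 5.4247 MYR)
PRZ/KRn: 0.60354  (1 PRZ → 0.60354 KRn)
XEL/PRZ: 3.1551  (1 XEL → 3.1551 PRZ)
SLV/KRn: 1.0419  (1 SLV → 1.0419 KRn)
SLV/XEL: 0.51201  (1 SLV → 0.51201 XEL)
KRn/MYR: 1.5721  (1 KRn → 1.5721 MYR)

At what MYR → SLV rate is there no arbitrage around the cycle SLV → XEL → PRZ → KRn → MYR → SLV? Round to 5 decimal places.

0.65241

Known legs of the cycle: 0.51201 × 3.1551 × 0.60354 × 1.5721 = 1.532772846231178734
For no arbitrage the full-cycle product must be 1, so the missing rate is 1 / 1.532772846231178734 ≈ 0.6524124.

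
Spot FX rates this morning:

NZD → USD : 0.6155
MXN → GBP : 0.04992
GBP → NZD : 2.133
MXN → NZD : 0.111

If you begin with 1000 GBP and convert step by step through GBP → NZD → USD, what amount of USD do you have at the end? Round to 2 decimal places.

1312.86

1000 GBP × 2.133 = 2133 NZD
2133 NZD × 0.6155 = 1312.8615 USD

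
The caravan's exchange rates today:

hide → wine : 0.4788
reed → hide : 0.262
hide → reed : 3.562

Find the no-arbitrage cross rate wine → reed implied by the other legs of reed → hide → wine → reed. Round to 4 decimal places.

Known legs of the cycle: 0.262 × 0.4788 = 0.1254456
For no arbitrage the full-cycle product must be 1, so the missing rate is 1 / 0.1254456 ≈ 7.971583.

7.9716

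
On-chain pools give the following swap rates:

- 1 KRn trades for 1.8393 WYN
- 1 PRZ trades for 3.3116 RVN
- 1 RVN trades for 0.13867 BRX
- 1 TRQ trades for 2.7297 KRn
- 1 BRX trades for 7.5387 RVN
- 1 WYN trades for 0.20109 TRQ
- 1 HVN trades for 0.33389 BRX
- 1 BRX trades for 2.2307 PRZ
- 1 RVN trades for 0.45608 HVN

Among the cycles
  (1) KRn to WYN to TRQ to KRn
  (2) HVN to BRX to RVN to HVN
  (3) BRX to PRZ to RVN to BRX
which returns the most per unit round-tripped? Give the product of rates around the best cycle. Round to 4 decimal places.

(1) 1.8393 × 0.20109 × 2.7297 = 1.00962
(2) 0.33389 × 7.5387 × 0.45608 = 1.14800
(3) 2.2307 × 3.3116 × 0.13867 = 1.02438
Highest is cycle (2) at 1.1480 (>1, arbitrage).

1.1480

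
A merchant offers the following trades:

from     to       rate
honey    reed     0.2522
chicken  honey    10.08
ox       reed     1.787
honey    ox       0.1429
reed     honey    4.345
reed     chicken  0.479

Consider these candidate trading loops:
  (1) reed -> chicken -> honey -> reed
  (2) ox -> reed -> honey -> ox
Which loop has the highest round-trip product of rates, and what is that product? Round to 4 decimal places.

(1) 0.479 × 10.08 × 0.2522 = 1.21770
(2) 1.787 × 4.345 × 0.1429 = 1.10955
Highest is cycle (1) at 1.2177 (>1, arbitrage).

1.2177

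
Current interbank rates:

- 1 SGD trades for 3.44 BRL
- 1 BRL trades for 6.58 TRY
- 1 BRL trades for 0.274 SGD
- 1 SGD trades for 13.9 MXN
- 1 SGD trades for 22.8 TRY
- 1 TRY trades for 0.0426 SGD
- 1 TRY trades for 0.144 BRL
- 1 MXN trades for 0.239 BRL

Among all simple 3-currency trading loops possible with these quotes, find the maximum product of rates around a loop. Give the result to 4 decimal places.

SGD→BRL→TRY→SGD: 3.44 × 6.58 × 0.0426 = 0.96426
SGD→MXN→BRL→SGD: 13.9 × 0.239 × 0.274 = 0.91026
SGD→TRY→BRL→SGD: 22.8 × 0.144 × 0.274 = 0.89960
Maximum is SGD→BRL→TRY→SGD at 0.9643; no arbitrage — every cycle loses value.

0.9643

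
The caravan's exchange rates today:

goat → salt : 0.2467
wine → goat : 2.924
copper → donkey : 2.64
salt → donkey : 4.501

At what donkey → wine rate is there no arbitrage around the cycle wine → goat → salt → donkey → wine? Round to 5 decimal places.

0.30800

Known legs of the cycle: 2.924 × 0.2467 × 4.501 = 3.2467999508
For no arbitrage the full-cycle product must be 1, so the missing rate is 1 / 3.2467999508 ≈ 0.3079956.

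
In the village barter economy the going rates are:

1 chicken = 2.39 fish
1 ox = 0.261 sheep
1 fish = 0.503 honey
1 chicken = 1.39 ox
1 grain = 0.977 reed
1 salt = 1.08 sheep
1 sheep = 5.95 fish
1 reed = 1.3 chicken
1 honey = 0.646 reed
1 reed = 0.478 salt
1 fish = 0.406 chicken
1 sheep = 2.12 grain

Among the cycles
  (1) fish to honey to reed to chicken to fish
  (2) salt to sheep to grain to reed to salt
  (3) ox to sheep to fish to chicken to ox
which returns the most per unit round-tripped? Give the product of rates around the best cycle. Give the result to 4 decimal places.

1.0693

(1) 0.503 × 0.646 × 1.3 × 2.39 = 1.00958
(2) 1.08 × 2.12 × 0.977 × 0.478 = 1.06926
(3) 0.261 × 5.95 × 0.406 × 1.39 = 0.87639
Highest is cycle (2) at 1.0693 (>1, arbitrage).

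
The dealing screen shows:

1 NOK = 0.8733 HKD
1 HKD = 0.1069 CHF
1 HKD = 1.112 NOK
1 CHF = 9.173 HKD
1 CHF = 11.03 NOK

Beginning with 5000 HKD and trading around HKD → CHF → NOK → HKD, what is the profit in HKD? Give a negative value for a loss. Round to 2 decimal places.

148.57

5000 HKD × 0.1069 = 534.5 CHF
534.5 CHF × 11.03 = 5895.535 NOK
5895.535 NOK × 0.8733 = 5148.5707155 HKD
Net change: 5148.5707155 − 5000 = 148.5707155 HKD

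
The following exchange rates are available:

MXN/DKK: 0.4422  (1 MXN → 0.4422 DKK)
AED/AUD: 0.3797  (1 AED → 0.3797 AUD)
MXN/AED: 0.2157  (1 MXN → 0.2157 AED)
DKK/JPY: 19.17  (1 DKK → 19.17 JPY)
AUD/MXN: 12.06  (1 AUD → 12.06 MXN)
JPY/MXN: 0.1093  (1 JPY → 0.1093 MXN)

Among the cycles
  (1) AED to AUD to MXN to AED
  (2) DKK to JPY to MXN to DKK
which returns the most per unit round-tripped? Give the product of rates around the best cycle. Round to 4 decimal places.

0.9877

(1) 0.3797 × 12.06 × 0.2157 = 0.98773
(2) 19.17 × 0.1093 × 0.4422 = 0.92653
Highest is cycle (1) at 0.9877 (≤1, no arbitrage).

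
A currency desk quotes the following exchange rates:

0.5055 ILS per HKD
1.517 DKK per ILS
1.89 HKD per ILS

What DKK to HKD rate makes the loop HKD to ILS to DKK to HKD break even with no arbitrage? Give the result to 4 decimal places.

1.3040

Known legs of the cycle: 0.5055 × 1.517 = 0.7668435
For no arbitrage the full-cycle product must be 1, so the missing rate is 1 / 0.7668435 ≈ 1.304047.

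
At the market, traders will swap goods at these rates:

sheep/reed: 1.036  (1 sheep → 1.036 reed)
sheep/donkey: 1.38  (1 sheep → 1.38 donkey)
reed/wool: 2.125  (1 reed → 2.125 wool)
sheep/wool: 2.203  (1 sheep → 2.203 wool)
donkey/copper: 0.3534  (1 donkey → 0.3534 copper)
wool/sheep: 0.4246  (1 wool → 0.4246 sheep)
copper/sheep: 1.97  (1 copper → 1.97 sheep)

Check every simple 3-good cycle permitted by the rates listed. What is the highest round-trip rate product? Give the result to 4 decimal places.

sheep→donkey→copper→sheep: 1.38 × 0.3534 × 1.97 = 0.96075
wool→sheep→reed→wool: 0.4246 × 1.036 × 2.125 = 0.93476
Maximum is sheep→donkey→copper→sheep at 0.9608; no arbitrage — every cycle loses value.

0.9608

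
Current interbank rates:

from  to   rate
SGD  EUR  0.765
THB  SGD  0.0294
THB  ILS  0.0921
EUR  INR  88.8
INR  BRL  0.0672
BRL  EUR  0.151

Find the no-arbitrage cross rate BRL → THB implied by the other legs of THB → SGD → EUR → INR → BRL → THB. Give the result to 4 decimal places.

7.4509

Known legs of the cycle: 0.0294 × 0.765 × 88.8 × 0.0672 = 0.13421189376
For no arbitrage the full-cycle product must be 1, so the missing rate is 1 / 0.13421189376 ≈ 7.450904.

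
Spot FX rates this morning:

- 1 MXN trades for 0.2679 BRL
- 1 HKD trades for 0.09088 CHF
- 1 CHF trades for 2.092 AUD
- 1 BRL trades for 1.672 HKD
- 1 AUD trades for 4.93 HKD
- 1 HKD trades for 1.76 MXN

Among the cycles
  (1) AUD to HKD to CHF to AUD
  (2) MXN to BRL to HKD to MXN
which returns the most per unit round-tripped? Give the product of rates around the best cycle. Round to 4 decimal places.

(1) 4.93 × 0.09088 × 2.092 = 0.93730
(2) 0.2679 × 1.672 × 1.76 = 0.78835
Highest is cycle (1) at 0.9373 (≤1, no arbitrage).

0.9373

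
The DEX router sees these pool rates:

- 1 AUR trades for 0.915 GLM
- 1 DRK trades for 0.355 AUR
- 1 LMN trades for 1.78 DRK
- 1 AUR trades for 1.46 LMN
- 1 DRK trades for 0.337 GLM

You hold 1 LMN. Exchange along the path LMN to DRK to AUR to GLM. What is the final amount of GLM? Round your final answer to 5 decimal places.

1 LMN × 1.78 = 1.78 DRK
1.78 DRK × 0.355 = 0.6319 AUR
0.6319 AUR × 0.915 = 0.5781885 GLM

0.57819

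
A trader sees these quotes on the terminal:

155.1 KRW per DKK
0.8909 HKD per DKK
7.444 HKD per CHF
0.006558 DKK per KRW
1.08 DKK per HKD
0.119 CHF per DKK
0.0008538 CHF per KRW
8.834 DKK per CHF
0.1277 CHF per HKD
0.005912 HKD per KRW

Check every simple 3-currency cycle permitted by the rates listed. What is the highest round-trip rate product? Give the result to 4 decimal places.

DKK→KRW→CHF→DKK: 155.1 × 0.0008538 × 8.834 = 1.16984
DKK→HKD→CHF→DKK: 0.8909 × 0.1277 × 8.834 = 1.00503
DKK→KRW→HKD→DKK: 155.1 × 0.005912 × 1.08 = 0.99031
DKK→CHF→HKD→DKK: 0.119 × 7.444 × 1.08 = 0.95670
Maximum is DKK→KRW→CHF→DKK at 1.1698; arbitrage exists.

1.1698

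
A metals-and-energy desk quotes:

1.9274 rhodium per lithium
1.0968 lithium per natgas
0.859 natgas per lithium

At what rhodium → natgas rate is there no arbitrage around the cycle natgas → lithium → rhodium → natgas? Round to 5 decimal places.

Known legs of the cycle: 1.0968 × 1.9274 = 2.11397232
For no arbitrage the full-cycle product must be 1, so the missing rate is 1 / 2.11397232 ≈ 0.4730431.

0.47304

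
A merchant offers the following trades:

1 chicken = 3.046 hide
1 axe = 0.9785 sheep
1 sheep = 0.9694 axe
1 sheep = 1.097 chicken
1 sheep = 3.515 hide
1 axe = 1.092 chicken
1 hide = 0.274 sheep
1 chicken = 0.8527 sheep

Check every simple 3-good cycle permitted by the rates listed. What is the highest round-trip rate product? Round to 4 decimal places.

0.9156

hide→sheep→chicken→hide: 0.274 × 1.097 × 3.046 = 0.91556
axe→chicken→sheep→axe: 1.092 × 0.8527 × 0.9694 = 0.90266
Maximum is hide→sheep→chicken→hide at 0.9156; no arbitrage — every cycle loses value.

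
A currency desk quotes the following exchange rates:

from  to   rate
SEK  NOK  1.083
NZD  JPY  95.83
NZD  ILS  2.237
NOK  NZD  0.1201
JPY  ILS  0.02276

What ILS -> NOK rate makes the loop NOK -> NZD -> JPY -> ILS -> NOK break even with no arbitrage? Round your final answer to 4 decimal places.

3.8175

Known legs of the cycle: 0.1201 × 95.83 × 0.02276 = 0.26194900508
For no arbitrage the full-cycle product must be 1, so the missing rate is 1 / 0.26194900508 ≈ 3.817537.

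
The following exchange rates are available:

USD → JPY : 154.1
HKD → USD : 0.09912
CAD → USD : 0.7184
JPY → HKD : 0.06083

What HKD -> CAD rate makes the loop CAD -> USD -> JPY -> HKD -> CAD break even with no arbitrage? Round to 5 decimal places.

Known legs of the cycle: 0.7184 × 154.1 × 0.06083 = 6.7342119152
For no arbitrage the full-cycle product must be 1, so the missing rate is 1 / 6.7342119152 ≈ 0.1484955.

0.14850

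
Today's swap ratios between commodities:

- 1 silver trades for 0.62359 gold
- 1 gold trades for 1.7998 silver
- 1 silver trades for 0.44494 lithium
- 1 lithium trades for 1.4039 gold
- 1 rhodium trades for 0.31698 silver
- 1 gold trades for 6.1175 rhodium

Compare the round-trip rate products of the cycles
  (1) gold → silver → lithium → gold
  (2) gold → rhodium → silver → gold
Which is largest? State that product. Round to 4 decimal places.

1.2092

(1) 1.7998 × 0.44494 × 1.4039 = 1.12425
(2) 6.1175 × 0.31698 × 0.62359 = 1.20922
Highest is cycle (2) at 1.2092 (>1, arbitrage).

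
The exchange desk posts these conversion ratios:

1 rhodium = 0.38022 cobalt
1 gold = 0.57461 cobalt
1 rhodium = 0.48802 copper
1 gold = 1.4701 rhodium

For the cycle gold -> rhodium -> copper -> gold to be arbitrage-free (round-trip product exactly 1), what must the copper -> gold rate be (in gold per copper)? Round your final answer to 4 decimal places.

Known legs of the cycle: 1.4701 × 0.48802 = 0.717438202
For no arbitrage the full-cycle product must be 1, so the missing rate is 1 / 0.717438202 ≈ 1.393848.

1.3938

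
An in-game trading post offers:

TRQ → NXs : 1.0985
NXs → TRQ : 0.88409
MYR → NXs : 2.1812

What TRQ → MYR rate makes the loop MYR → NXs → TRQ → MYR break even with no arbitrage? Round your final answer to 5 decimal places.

Known legs of the cycle: 2.1812 × 0.88409 = 1.928377108
For no arbitrage the full-cycle product must be 1, so the missing rate is 1 / 1.928377108 ≈ 0.5185708.

0.51857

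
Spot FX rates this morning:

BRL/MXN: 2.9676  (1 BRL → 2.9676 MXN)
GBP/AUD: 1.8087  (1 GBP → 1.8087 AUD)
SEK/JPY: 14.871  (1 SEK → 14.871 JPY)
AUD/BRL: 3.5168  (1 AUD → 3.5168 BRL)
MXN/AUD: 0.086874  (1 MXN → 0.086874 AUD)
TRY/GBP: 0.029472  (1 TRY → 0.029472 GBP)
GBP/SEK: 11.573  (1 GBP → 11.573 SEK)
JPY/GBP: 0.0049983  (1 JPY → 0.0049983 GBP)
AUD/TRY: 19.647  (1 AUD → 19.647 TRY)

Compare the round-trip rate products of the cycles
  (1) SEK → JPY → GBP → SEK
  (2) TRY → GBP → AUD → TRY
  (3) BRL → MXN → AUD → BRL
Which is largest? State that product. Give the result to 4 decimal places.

(1) 14.871 × 0.0049983 × 11.573 = 0.86022
(2) 0.029472 × 1.8087 × 19.647 = 1.04730
(3) 2.9676 × 0.086874 × 3.5168 = 0.90666
Highest is cycle (2) at 1.0473 (>1, arbitrage).

1.0473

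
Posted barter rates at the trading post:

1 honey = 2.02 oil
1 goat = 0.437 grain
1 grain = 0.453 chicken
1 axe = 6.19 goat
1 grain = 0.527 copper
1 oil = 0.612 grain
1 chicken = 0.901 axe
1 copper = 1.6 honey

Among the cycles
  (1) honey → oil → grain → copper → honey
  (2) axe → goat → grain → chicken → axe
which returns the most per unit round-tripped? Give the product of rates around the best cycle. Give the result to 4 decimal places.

1.1041

(1) 2.02 × 0.612 × 0.527 × 1.6 = 1.04240
(2) 6.19 × 0.437 × 0.453 × 0.901 = 1.10407
Highest is cycle (2) at 1.1041 (>1, arbitrage).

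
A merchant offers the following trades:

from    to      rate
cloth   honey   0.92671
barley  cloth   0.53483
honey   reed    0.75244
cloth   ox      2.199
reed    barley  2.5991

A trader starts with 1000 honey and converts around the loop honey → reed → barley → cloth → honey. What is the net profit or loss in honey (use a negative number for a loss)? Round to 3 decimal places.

1000 honey × 0.75244 = 752.44 reed
752.44 reed × 2.5991 = 1955.666804 barley
1955.666804 barley × 0.53483 = 1045.94927678332 cloth
1045.94927678332 cloth × 0.92671 = 969.2916542878704772 honey
Net change: 969.2916542878704772 − 1000 = -30.7083457121295228 honey

-30.708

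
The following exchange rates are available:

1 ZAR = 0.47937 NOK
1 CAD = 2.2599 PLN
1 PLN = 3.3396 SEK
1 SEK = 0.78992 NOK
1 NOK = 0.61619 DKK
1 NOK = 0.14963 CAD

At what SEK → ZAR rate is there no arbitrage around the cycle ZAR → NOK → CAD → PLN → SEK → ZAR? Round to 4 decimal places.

Known legs of the cycle: 0.47937 × 0.14963 × 2.2599 × 3.3396 = 0.541343843332387524
For no arbitrage the full-cycle product must be 1, so the missing rate is 1 / 0.541343843332387524 ≈ 1.847255.

1.8473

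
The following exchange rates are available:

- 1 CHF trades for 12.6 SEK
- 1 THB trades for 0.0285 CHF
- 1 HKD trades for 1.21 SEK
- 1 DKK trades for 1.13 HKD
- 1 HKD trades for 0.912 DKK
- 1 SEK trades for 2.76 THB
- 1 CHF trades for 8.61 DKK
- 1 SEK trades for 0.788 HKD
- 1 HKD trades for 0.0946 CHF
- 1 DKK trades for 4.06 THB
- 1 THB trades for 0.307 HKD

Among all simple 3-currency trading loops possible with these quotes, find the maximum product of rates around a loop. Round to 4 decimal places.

1.1367

DKK→THB→HKD→DKK: 4.06 × 0.307 × 0.912 = 1.13674
THB→HKD→SEK→THB: 0.307 × 1.21 × 2.76 = 1.02526
DKK→THB→CHF→DKK: 4.06 × 0.0285 × 8.61 = 0.99626
CHF→SEK→THB→CHF: 12.6 × 2.76 × 0.0285 = 0.99112
CHF→SEK→HKD→CHF: 12.6 × 0.788 × 0.0946 = 0.93926
DKK→HKD→CHF→DKK: 1.13 × 0.0946 × 8.61 = 0.92039
Maximum is DKK→THB→HKD→DKK at 1.1367; arbitrage exists.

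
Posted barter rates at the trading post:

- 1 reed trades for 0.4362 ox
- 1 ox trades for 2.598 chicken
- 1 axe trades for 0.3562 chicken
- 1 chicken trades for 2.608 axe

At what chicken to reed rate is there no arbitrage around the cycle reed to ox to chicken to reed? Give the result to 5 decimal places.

Known legs of the cycle: 0.4362 × 2.598 = 1.1332476
For no arbitrage the full-cycle product must be 1, so the missing rate is 1 / 1.1332476 ≈ 0.8824197.

0.88242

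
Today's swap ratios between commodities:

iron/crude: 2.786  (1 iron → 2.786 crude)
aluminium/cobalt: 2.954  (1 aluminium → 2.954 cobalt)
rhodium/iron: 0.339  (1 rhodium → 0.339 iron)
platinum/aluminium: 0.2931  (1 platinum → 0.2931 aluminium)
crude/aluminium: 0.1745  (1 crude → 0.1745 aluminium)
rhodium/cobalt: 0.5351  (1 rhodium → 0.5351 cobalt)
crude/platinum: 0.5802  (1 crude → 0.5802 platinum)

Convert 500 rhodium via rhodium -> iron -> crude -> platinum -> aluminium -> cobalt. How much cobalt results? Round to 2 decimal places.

237.22

500 rhodium × 0.339 = 169.5 iron
169.5 iron × 2.786 = 472.227 crude
472.227 crude × 0.5802 = 273.9861054 platinum
273.9861054 platinum × 0.2931 = 80.30532749274 aluminium
80.30532749274 aluminium × 2.954 = 237.22193741355396 cobalt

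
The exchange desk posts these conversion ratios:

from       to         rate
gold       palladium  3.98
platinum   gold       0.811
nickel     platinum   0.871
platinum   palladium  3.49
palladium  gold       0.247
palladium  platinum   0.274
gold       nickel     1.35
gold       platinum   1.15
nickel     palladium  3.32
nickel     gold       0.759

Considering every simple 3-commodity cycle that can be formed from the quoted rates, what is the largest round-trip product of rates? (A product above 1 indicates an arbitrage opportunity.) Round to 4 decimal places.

nickel→palladium→gold→nickel: 3.32 × 0.247 × 1.35 = 1.10705
gold→platinum→palladium→gold: 1.15 × 3.49 × 0.247 = 0.99133
nickel→platinum→gold→nickel: 0.871 × 0.811 × 1.35 = 0.95361
gold→palladium→platinum→gold: 3.98 × 0.274 × 0.811 = 0.88441
Maximum is nickel→palladium→gold→nickel at 1.1071; arbitrage exists.

1.1071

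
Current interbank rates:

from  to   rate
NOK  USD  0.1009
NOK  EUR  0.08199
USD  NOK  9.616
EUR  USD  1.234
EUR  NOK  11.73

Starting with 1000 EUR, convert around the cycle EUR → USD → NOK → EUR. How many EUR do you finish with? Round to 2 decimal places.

1000 EUR × 1.234 = 1234 USD
1234 USD × 9.616 = 11866.144 NOK
11866.144 NOK × 0.08199 = 972.90514656 EUR

972.91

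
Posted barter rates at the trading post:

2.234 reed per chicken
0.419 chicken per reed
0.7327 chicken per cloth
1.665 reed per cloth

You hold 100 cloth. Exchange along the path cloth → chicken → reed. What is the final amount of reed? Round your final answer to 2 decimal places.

100 cloth × 0.7327 = 73.27 chicken
73.27 chicken × 2.234 = 163.68518 reed

163.69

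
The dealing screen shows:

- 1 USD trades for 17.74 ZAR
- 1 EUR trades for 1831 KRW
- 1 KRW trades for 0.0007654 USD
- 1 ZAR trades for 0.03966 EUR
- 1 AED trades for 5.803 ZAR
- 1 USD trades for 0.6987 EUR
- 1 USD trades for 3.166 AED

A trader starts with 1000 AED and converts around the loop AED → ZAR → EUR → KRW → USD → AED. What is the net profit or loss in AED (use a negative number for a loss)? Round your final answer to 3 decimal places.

1000 AED × 5.803 = 5803 ZAR
5803 ZAR × 0.03966 = 230.14698 EUR
230.14698 EUR × 1831 = 421399.12038 KRW
421399.12038 KRW × 0.0007654 = 322.538886738852 USD
322.538886738852 USD × 3.166 = 1021.158115415205432 AED
Net change: 1021.158115415205432 − 1000 = 21.158115415205432 AED

21.158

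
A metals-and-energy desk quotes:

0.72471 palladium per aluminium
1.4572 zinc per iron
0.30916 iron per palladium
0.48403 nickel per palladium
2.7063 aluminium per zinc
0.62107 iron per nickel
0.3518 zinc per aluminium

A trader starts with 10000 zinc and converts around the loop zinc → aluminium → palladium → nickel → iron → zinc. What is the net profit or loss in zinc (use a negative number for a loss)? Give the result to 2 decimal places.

-1408.44

10000 zinc × 2.7063 = 27063 aluminium
27063 aluminium × 0.72471 = 19612.82673 palladium
19612.82673 palladium × 0.48403 = 9493.1965221219 nickel
9493.1965221219 nickel × 0.62107 = 5895.939563994248433 iron
5895.939563994248433 iron × 1.4572 = 8591.5631326524188165676 zinc
Net change: 8591.5631326524188165676 − 10000 = -1408.4368673475811834324 zinc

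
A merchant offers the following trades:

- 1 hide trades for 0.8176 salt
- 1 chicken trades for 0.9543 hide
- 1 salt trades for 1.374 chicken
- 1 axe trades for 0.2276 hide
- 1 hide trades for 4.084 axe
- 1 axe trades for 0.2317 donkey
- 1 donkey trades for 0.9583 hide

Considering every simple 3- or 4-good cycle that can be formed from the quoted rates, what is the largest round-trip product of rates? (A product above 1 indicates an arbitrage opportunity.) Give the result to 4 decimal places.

1.0720

hide→salt→chicken→hide: 0.8176 × 1.374 × 0.9543 = 1.07204
hide→axe→donkey→hide: 4.084 × 0.2317 × 0.9583 = 0.90680
Maximum is hide→salt→chicken→hide at 1.0720; arbitrage exists.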